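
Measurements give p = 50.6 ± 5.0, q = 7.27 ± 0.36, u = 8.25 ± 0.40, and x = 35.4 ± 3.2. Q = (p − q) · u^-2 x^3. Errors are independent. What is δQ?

8770

Let w = p − q = 43.3. δw = √(δp² + δq²) = √(25.0 + 0.130) = 5.01, so δw/w = 0.116.
Q is then a monomial in w, u, x:
δQ/Q = √((δw/w)² + (-2·δu/u)² + (3·δx/x)²) = √(0.0134 + 0.00940 + 0.0735) = 0.310
Q = 28200, so δQ = 0.310 × 28200 = 8770.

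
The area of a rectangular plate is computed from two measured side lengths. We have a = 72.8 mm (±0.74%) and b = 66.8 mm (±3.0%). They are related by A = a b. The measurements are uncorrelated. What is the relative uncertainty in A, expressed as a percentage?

3.09%

Since A is a product/quotient, work with relative uncertainties:
  (1·δa/a)² = (1×0.00740)² = 5.48e-05;  (1·δb/b)² = (1×0.0300)² = 0.000900
δA/A = √(0.000955) = 0.0309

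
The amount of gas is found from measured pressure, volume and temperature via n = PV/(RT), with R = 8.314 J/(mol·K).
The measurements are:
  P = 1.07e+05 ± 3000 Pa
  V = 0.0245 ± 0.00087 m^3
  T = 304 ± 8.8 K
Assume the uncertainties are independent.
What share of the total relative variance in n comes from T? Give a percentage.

(δn/n)² = (1·δP/P)² + (1·δV/V)² + (-1·δT/T)²
  P term: (1×0.0280)² = 0.000786
  V term: (1×0.0355)² = 0.00126
  T term: (-1×0.0289)² = 0.000838
Total = 0.00289. Share from T = 0.000838/0.00289 = 0.290.

29.0%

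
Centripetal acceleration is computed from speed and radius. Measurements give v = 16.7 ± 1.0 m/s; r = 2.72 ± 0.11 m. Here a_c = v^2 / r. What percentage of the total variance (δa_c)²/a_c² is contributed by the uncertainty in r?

10.2%

(δa_c/a_c)² = (2·δv/v)² + (-1·δr/r)²
  v term: (2×0.0599)² = 0.0143
  r term: (-1×0.0404)² = 0.00164
Total = 0.0160. Share from r = 0.00164/0.0160 = 0.102.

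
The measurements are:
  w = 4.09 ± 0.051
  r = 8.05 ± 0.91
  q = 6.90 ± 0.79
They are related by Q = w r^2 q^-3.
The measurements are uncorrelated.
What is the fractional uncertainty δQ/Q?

0.411

Q is a product of powers, so relative uncertainties combine in quadrature:
  (1·δw/w)² = (1×0.0125)² = 0.000155;  (2·δr/r)² = (2×0.113)² = 0.0511;  (-3·δq/q)² = (-3×0.114)² = 0.118
δQ/Q = √(0.169) = 0.411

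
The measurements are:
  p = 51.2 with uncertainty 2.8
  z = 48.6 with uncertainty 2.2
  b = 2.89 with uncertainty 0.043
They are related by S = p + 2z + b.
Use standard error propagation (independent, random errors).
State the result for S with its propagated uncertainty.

Sums and differences: (δS)² = Σ (cᵢ δxᵢ)².
  (δp)² = 7.84;  (2·δz)² = 19.4;  (δb)² = 0.00185
δS = √(27.2) = 5.22
S = 151.

151 ± 5.22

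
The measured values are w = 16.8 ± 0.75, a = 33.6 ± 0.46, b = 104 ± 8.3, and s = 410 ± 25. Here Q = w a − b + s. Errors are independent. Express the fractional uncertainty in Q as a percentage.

Let p = w·a = 564. δp/p = √((1·δw/w)² + (1·δa/a)²) = √(0.00199 + 0.000187) = 0.0467, so δp = 26.4.
Q = p − b + s: δQ = √(δp² + δb² + δs²) = √(695 + 68.9 + 625) = 37.3
Q = 870, so δQ/Q = 37.3/870 = 0.0428.

4.28%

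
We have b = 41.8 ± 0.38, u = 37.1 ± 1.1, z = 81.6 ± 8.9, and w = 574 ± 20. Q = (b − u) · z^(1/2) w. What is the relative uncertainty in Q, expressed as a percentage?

25.6%

Let h = b − u = 4.70. δh = √(δb² + δu²) = √(0.144 + 1.21) = 1.16, so δh/h = 0.248.
Q is then a monomial in h, z, w:
δQ/Q = √((δh/h)² + (½·δz/z)² + (1·δw/w)²) = √(0.0613 + 0.00297 + 0.00121) = 0.256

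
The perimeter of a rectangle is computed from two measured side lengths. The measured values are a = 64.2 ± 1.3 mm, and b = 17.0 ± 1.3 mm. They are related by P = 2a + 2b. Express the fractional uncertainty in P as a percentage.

2.26%

Each term contributes (cᵢ δxᵢ)² to (δP)²:
  (2·δa)² = 6.76;  (2·δb)² = 6.76
δP = √(13.5) = 3.68 mm
P = 162 mm, so δP/P = 3.68/162 = 0.0226.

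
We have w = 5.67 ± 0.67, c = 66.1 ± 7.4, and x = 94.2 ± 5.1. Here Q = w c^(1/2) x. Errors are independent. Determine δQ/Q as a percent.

14.2%

Each factor contributes (exponent × relative error)² to (δQ/Q)²:
  (1·δw/w)² = (1×0.118)² = 0.0140;  (½·δc/c)² = (0.5×0.112)² = 0.00313;  (1·δx/x)² = (1×0.0541)² = 0.00293
δQ/Q = √(0.0200) = 0.142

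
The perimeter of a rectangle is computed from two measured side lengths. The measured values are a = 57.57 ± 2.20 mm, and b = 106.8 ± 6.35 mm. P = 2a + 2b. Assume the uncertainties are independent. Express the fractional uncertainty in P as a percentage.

4.09%

Absolute uncertainties add in quadrature for a linear combination:
  (2·δa)² = 19.4;  (2·δb)² = 161
δP = √(181) = 13.4 mm
P = 328.7 mm, so δP/P = 13.4/328.7 = 0.0409.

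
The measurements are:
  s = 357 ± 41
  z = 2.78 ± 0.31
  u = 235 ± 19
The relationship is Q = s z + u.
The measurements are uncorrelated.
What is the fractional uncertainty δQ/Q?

0.130

Let p = s·z = 992. δp/p = √((1·δs/s)² + (1·δz/z)²) = √(0.0132 + 0.0124) = 0.160, so δp = 159.
Q = p + u: δQ = √(δp² + δu²) = √(25200 + 361) = 160
Q = 1230, so δQ/Q = 160/1230 = 0.130.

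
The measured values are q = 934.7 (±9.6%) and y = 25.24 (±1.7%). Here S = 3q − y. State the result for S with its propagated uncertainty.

Sums and differences: (δS)² = Σ (cᵢ δxᵢ)².
  (3·δq)² = 72500;  (δy)² = 0.184
δS = √(72500) = 269
S = 2779.

2779 ± 269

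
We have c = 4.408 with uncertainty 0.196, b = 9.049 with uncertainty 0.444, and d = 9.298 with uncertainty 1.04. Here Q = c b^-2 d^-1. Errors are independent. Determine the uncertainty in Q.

For a monomial Q ∝ c, b^-2, d^-1, fractional errors add in quadrature:
  (1·δc/c)² = (1×0.0445)² = 0.00198;  (-2·δb/b)² = (-2×0.0491)² = 0.00963;  (-1·δd/d)² = (-1×0.112)² = 0.0125
δQ/Q = √(0.0241) = 0.155
Q = 0.005790, so δQ = 0.155 × 0.005790 = 0.000899.

0.000899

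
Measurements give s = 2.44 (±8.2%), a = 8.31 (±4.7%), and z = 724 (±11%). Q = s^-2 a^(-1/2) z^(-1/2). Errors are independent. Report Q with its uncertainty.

0.00217 ± 0.000378

Products/powers → add relative errors in quadrature, weighted by exponent:
  (-2·δs/s)² = (-2×0.0820)² = 0.0269;  (−½·δa/a)² = (-0.5×0.0470)² = 0.000552;  (−½·δz/z)² = (-0.5×0.110)² = 0.00302
δQ/Q = √(0.0305) = 0.175
Q = 0.00217, so δQ = 0.175 × 0.00217 = 0.000378.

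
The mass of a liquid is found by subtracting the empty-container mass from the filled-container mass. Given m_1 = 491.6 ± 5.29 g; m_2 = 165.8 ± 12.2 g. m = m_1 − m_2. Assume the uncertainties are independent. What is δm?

13.3 g

Sums and differences: (δm)² = Σ (cᵢ δxᵢ)².
  (δm_1)² = 28.0;  (δm_2)² = 149
δm = √(177) = 13.3 g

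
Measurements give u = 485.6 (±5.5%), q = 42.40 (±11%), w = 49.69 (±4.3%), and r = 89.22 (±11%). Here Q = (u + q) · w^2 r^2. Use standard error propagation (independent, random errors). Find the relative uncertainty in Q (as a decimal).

Let h = u + q = 528.0. δh = √(δu² + δq²) = √(713 + 21.8) = 27.1, so δh/h = 0.0513.
Q is then a monomial in h, w, r:
δQ/Q = √((δh/h)² + (2·δw/w)² + (2·δr/r)²) = √(0.00264 + 0.00740 + 0.0484) = 0.242

0.242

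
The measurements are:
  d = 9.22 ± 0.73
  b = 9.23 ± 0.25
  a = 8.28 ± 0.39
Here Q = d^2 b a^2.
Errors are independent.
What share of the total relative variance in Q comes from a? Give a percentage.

25.6%

(δQ/Q)² = (2·δd/d)² + (1·δb/b)² + (2·δa/a)²
  d term: (2×0.0792)² = 0.0251
  b term: (1×0.0271)² = 0.000734
  a term: (2×0.0471)² = 0.00887
Total = 0.0347. Share from a = 0.00887/0.0347 = 0.256.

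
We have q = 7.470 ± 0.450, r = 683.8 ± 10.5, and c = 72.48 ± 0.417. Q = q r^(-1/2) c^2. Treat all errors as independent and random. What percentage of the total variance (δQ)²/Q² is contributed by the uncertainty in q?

95.0%

(δQ/Q)² = (1·δq/q)² + (−½·δr/r)² + (2·δc/c)²
  q term: (1×0.0602)² = 0.00363
  r term: (-0.5×0.0154)² = 5.89e-05
  c term: (2×0.00575)² = 0.000132
Total = 0.00382. Share from q = 0.00363/0.00382 = 0.950.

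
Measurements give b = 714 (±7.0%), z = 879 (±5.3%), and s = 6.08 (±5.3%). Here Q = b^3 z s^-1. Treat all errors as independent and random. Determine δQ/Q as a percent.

22.3%

Since Q is a product/quotient, work with relative uncertainties:
  (3·δb/b)² = (3×0.0700)² = 0.0441;  (1·δz/z)² = (1×0.0530)² = 0.00281;  (-1·δs/s)² = (-1×0.0530)² = 0.00281
δQ/Q = √(0.0497) = 0.223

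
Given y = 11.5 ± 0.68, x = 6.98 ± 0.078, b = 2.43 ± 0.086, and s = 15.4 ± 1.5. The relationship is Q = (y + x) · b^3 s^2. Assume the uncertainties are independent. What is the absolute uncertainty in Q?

14100

Let u = y + x = 18.5. δu = √(δy² + δx²) = √(0.462 + 0.00608) = 0.684, so δu/u = 0.0370.
Q is then a monomial in u, b, s:
δQ/Q = √((δu/u)² + (3·δb/b)² + (2·δs/s)²) = √(0.00137 + 0.0113 + 0.0379) = 0.225
Q = 62900, so δQ = 0.225 × 62900 = 14100.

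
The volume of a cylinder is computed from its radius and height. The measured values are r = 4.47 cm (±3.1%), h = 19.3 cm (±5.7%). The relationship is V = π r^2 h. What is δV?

102 cm^3

Since V is a product/quotient, work with relative uncertainties:
  (2·δr/r)² = (2×0.0310)² = 0.00384;  (1·δh/h)² = (1×0.0570)² = 0.00325
δV/V = √(0.00709) = 0.0842
V = 1210 cm^3, so δV = 0.0842 × 1210 = 102 cm^3.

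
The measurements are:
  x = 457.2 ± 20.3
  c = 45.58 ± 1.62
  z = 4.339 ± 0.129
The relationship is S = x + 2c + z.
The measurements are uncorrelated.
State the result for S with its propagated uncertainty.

S is a linear combination, so absolute uncertainties add in quadrature:
  (δx)² = 412;  (2·δc)² = 10.5;  (δz)² = 0.0166
δS = √(423) = 20.6
S = 552.7.

552.7 ± 20.6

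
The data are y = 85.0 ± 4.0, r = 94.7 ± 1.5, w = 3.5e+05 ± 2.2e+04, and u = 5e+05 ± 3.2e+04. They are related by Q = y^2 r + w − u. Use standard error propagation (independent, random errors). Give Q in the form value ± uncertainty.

Let p = y^2·r = 6.84e+05. δp/p = √((2·δy/y)² + (1·δr/r)²) = √(0.00886 + 0.000251) = 0.0954, so δp = 65300.
Q = p + w − u: δQ = √(δp² + δw² + δu²) = √(4.26e+09 + 4.84e+08 + 1.02e+09) = 76000
Q = 5.34e+05.

(5.34 ± 0.760) × 10^5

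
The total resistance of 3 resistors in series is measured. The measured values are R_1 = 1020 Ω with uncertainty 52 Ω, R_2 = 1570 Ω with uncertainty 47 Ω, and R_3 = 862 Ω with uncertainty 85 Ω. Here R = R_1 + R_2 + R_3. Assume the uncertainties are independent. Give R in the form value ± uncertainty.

Sums and differences: (δR)² = Σ (cᵢ δxᵢ)².
  (δR_1)² = 2700;  (δR_2)² = 2210;  (δR_3)² = 7220
δR = √(12100) = 110 Ω
R = 3450 Ω.

3450 ± 110 Ω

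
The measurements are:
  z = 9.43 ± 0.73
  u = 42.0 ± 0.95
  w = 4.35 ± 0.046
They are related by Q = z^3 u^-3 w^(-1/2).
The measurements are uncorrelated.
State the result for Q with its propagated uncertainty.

Relative error in a monomial: (δQ/Q)² = Σ (nᵢ · δxᵢ/xᵢ)².
  (3·δz/z)² = (3×0.0774)² = 0.0539;  (-3·δu/u)² = (-3×0.0226)² = 0.00460;  (−½·δw/w)² = (-0.5×0.0106)² = 2.8e-05
δQ/Q = √(0.0586) = 0.242
Q = 0.00543, so δQ = 0.242 × 0.00543 = 0.00131.

0.00543 ± 0.00131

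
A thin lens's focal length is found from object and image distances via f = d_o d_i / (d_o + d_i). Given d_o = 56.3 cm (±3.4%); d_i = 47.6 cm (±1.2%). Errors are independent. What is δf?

∂f/∂d_o = (d_i/(d_o+d_i))² = 0.210;  ∂f/∂d_i = (d_o/(d_o+d_i))² = 0.294
δf = √((∂f/∂d_o · δd_o)² + (∂f/∂d_i · δd_i)²) = √(0.161 + 0.0281) = 0.435 cm

0.435 cm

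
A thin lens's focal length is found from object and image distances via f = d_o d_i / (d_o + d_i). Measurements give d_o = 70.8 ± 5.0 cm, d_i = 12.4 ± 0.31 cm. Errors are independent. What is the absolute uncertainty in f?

0.250 cm

∂f/∂d_o = (d_i/(d_o+d_i))² = 0.0222;  ∂f/∂d_i = (d_o/(d_o+d_i))² = 0.724
δf = √((∂f/∂d_o · δd_o)² + (∂f/∂d_i · δd_i)²) = √(0.0123 + 0.0504) = 0.250 cm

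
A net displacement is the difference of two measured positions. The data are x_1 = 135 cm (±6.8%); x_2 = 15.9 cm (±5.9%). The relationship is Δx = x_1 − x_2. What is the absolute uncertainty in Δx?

Δx is a linear combination, so absolute uncertainties add in quadrature:
  (δx_1)² = 84.3;  (δx_2)² = 0.880
δΔx = √(85.2) = 9.23 cm

9.23 cm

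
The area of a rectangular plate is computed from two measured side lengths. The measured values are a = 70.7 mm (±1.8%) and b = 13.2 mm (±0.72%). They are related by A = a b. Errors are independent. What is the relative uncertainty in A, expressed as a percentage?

Products/powers → add relative errors in quadrature, weighted by exponent:
  (1·δa/a)² = (1×0.0180)² = 0.000324;  (1·δb/b)² = (1×0.00720)² = 5.18e-05
δA/A = √(0.000376) = 0.0194

1.94%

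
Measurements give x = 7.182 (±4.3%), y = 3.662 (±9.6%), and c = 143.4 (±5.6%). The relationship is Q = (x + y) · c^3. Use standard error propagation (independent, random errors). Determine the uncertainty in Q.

Let u = x + y = 10.84. δu = √(δx² + δy²) = √(0.0954 + 0.124) = 0.468, so δu/u = 0.0432.
Q is then a monomial in u, c:
δQ/Q = √((δu/u)² + (3·δc/c)²) = √(0.00186 + 0.0282) = 0.173
Q = 3.198e+07, so δQ = 0.173 × 3.198e+07 = 5.55e+06.

5.55e+06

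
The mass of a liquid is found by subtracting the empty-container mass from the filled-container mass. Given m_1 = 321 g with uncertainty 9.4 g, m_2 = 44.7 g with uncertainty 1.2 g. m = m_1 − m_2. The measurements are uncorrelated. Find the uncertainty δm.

9.48 g

For a sum/difference, combine absolute errors in quadrature:
  (δm_1)² = 88.4;  (δm_2)² = 1.44
δm = √(89.8) = 9.48 g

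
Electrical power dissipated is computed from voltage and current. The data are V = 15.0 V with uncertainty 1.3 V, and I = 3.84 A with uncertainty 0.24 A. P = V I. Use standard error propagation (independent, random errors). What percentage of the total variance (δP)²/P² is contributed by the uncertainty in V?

65.8%

(δP/P)² = (1·δV/V)² + (1·δI/I)²
  V term: (1×0.0867)² = 0.00751
  I term: (1×0.0625)² = 0.00391
Total = 0.0114. Share from V = 0.00751/0.0114 = 0.658.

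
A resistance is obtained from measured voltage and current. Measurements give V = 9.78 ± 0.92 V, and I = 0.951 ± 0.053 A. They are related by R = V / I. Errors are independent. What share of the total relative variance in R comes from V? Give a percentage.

74.0%

(δR/R)² = (1·δV/V)² + (-1·δI/I)²
  V term: (1×0.0941)² = 0.00885
  I term: (-1×0.0557)² = 0.00311
Total = 0.0120. Share from V = 0.00885/0.0120 = 0.740.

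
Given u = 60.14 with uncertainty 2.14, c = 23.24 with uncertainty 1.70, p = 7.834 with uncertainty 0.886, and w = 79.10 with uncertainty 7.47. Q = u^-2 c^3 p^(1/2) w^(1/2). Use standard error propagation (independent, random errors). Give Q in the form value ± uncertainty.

Since Q is a product/quotient, work with relative uncertainties:
  (-2·δu/u)² = (-2×0.0356)² = 0.00506;  (3·δc/c)² = (3×0.0731)² = 0.0482;  (½·δp/p)² = (0.5×0.113)² = 0.00320;  (½·δw/w)² = (0.5×0.0944)² = 0.00223
δQ/Q = √(0.0587) = 0.242
Q = 86.39, so δQ = 0.242 × 86.39 = 20.9.

86.39 ± 20.9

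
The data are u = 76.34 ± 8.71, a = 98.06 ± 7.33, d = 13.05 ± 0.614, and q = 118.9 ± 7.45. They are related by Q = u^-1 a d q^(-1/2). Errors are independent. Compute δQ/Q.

0.148

Since Q is a product/quotient, work with relative uncertainties:
  (-1·δu/u)² = (-1×0.114)² = 0.0130;  (1·δa/a)² = (1×0.0748)² = 0.00559;  (1·δd/d)² = (1×0.0470)² = 0.00221;  (−½·δq/q)² = (-0.5×0.0627)² = 0.000981
δQ/Q = √(0.0218) = 0.148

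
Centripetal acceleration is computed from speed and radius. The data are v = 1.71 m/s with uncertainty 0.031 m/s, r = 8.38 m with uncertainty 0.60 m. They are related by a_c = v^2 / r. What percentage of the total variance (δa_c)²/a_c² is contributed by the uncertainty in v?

(δa_c/a_c)² = (2·δv/v)² + (-1·δr/r)²
  v term: (2×0.0181)² = 0.00131
  r term: (-1×0.0716)² = 0.00513
Total = 0.00644. Share from v = 0.00131/0.00644 = 0.204.

20.4%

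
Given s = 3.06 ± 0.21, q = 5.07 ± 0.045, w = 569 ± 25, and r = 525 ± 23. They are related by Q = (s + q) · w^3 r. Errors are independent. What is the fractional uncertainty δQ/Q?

0.141

Let u = s + q = 8.13. δu = √(δs² + δq²) = √(0.0441 + 0.00202) = 0.215, so δu/u = 0.0264.
Q is then a monomial in u, w, r:
δQ/Q = √((δu/u)² + (3·δw/w)² + (1·δr/r)²) = √(0.000698 + 0.0174 + 0.00192) = 0.141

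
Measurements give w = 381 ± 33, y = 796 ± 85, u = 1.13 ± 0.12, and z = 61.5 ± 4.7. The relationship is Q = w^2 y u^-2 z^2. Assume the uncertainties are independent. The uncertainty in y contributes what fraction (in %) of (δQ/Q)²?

10.4%

(δQ/Q)² = (2·δw/w)² + (1·δy/y)² + (-2·δu/u)² + (2·δz/z)²
  w term: (2×0.0866)² = 0.0300
  y term: (1×0.107)² = 0.0114
  u term: (-2×0.106)² = 0.0451
  z term: (2×0.0764)² = 0.0234
Total = 0.110. Share from y = 0.0114/0.110 = 0.104.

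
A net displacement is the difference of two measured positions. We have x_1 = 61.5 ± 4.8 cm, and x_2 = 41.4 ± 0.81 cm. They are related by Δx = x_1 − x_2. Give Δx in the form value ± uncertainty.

20.1 ± 4.87 cm

Δx is a linear combination, so absolute uncertainties add in quadrature:
  (δx_1)² = 23.0;  (δx_2)² = 0.656
δΔx = √(23.7) = 4.87 cm
Δx = 20.1 cm.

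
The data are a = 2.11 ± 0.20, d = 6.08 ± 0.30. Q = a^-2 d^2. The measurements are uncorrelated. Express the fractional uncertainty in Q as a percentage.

21.4%

Relative error in a monomial: (δQ/Q)² = Σ (nᵢ · δxᵢ/xᵢ)².
  (-2·δa/a)² = (-2×0.0948)² = 0.0359;  (2·δd/d)² = (2×0.0493)² = 0.00974
δQ/Q = √(0.0457) = 0.214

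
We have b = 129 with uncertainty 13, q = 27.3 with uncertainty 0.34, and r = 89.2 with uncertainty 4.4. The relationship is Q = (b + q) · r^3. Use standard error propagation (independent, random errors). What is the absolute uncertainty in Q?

Let u = b + q = 156. δu = √(δb² + δq²) = √(169 + 0.116) = 13.0, so δu/u = 0.0832.
Q is then a monomial in u, r:
δQ/Q = √((δu/u)² + (3·δr/r)²) = √(0.00692 + 0.0219) = 0.170
Q = 1.11e+08, so δQ = 0.170 × 1.11e+08 = 1.88e+07.

1.88e+07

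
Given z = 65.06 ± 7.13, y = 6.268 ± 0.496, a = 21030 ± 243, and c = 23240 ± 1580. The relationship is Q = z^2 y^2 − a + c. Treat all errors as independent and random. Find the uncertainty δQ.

Let p = z^2·y^2 = 166300. δp/p = √((2·δz/z)² + (2·δy/y)²) = √(0.0480 + 0.0250) = 0.270, so δp = 45000.
Q = p − a + c: δQ = √(δp² + δa² + δc²) = √(2.02e+09 + 59000 + 2.5e+06) = 45000

45000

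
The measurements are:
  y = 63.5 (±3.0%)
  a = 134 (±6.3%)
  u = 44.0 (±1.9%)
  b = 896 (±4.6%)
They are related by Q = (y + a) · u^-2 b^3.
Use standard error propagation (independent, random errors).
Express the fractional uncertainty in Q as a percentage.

Let w = y + a = 198. δw = √(δy² + δa²) = √(3.63 + 71.3) = 8.65, so δw/w = 0.0438.
Q is then a monomial in w, u, b:
δQ/Q = √((δw/w)² + (-2·δu/u)² + (3·δb/b)²) = √(0.00192 + 0.00144 + 0.0190) = 0.150

15.0%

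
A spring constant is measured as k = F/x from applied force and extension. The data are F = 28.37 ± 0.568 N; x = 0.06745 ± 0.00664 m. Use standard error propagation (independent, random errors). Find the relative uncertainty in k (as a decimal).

0.100

k is a product of powers, so relative uncertainties combine in quadrature:
  (1·δF/F)² = (1×0.0200)² = 0.000401;  (-1·δx/x)² = (-1×0.0984)² = 0.00969
δk/k = √(0.0101) = 0.100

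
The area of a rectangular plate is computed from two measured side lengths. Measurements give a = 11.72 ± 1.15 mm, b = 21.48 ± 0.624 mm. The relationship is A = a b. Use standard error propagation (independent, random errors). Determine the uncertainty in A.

For a monomial A ∝ a, b, fractional errors add in quadrature:
  (1·δa/a)² = (1×0.0981)² = 0.00963;  (1·δb/b)² = (1×0.0291)² = 0.000844
δA/A = √(0.0105) = 0.102
A = 251.7 mm^2, so δA = 0.102 × 251.7 = 25.8 mm^2.

25.8 mm^2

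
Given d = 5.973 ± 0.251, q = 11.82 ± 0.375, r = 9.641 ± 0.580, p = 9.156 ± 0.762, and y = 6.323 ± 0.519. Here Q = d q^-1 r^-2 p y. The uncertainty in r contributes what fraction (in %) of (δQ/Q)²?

46.8%

(δQ/Q)² = (1·δd/d)² + (-1·δq/q)² + (-2·δr/r)² + (1·δp/p)² + (1·δy/y)²
  d term: (1×0.0420)² = 0.00177
  q term: (-1×0.0317)² = 0.00101
  r term: (-2×0.0602)² = 0.0145
  p term: (1×0.0832)² = 0.00693
  y term: (1×0.0821)² = 0.00674
Total = 0.0309. Share from r = 0.0145/0.0309 = 0.468.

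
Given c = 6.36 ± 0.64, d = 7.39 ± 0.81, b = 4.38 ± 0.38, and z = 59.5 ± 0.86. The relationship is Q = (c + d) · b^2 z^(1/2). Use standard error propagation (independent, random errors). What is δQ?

385

Let u = c + d = 13.8. δu = √(δc² + δd²) = √(0.410 + 0.656) = 1.03, so δu/u = 0.0751.
Q is then a monomial in u, b, z:
δQ/Q = √((δu/u)² + (2·δb/b)² + (½·δz/z)²) = √(0.00564 + 0.0301 + 5.22e-05) = 0.189
Q = 2030, so δQ = 0.189 × 2030 = 385.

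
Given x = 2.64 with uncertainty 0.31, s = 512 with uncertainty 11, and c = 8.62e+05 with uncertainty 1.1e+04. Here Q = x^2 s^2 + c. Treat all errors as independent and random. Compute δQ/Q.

0.162

Let p = x^2·s^2 = 1.83e+06. δp/p = √((2·δx/x)² + (2·δs/s)²) = √(0.0552 + 0.00185) = 0.239, so δp = 4.36e+05.
Q = p + c: δQ = √(δp² + δc²) = √(1.9e+11 + 1.21e+08) = 4.36e+05
Q = 2.69e+06, so δQ/Q = 4.36e+05/2.69e+06 = 0.162.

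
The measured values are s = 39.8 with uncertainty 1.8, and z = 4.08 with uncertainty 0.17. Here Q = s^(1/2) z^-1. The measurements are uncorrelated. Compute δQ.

0.0733

Since Q is a product/quotient, work with relative uncertainties:
  (½·δs/s)² = (0.5×0.0452)² = 0.000511;  (-1·δz/z)² = (-1×0.0417)² = 0.00174
δQ/Q = √(0.00225) = 0.0474
Q = 1.55, so δQ = 0.0474 × 1.55 = 0.0733.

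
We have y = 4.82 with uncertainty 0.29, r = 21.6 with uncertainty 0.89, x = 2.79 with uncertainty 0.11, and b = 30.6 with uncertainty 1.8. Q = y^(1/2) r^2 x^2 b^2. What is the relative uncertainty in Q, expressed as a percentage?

Products/powers → add relative errors in quadrature, weighted by exponent:
  (½·δy/y)² = (0.5×0.0602)² = 0.000905;  (2·δr/r)² = (2×0.0412)² = 0.00679;  (2·δx/x)² = (2×0.0394)² = 0.00622;  (2·δb/b)² = (2×0.0588)² = 0.0138
δQ/Q = √(0.0278) = 0.167

16.7%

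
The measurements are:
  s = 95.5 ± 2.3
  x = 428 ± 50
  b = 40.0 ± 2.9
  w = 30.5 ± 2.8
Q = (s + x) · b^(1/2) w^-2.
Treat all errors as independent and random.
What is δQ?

0.748

Let u = s + x = 524. δu = √(δs² + δx²) = √(5.29 + 2500) = 50.1, so δu/u = 0.0956.
Q is then a monomial in u, b, w:
δQ/Q = √((δu/u)² + (½·δb/b)² + (-2·δw/w)²) = √(0.00914 + 0.00131 + 0.0337) = 0.210
Q = 3.56, so δQ = 0.210 × 3.56 = 0.748.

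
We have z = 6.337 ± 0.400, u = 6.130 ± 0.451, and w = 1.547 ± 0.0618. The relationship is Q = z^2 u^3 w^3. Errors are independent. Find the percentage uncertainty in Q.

For a monomial Q ∝ z^2, u^3, w^3, fractional errors add in quadrature:
  (2·δz/z)² = (2×0.0631)² = 0.0159;  (3·δu/u)² = (3×0.0736)² = 0.0487;  (3·δw/w)² = (3×0.0399)² = 0.0144
δQ/Q = √(0.0790) = 0.281

28.1%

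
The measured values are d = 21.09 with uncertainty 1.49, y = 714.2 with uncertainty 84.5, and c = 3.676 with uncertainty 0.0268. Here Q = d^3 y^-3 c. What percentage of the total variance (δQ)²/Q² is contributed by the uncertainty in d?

26.3%

(δQ/Q)² = (3·δd/d)² + (-3·δy/y)² + (1·δc/c)²
  d term: (3×0.0706)² = 0.0449
  y term: (-3×0.118)² = 0.126
  c term: (1×0.00729)² = 5.32e-05
Total = 0.171. Share from d = 0.0449/0.171 = 0.263.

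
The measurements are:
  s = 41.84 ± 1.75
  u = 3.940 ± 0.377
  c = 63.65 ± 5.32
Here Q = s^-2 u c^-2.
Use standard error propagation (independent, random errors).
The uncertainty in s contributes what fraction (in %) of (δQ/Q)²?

15.9%

(δQ/Q)² = (-2·δs/s)² + (1·δu/u)² + (-2·δc/c)²
  s term: (-2×0.0418)² = 0.00700
  u term: (1×0.0957)² = 0.00916
  c term: (-2×0.0836)² = 0.0279
Total = 0.0441. Share from s = 0.00700/0.0441 = 0.159.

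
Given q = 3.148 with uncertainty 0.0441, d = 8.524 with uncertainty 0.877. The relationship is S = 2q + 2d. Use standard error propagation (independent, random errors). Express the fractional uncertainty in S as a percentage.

Each term contributes (cᵢ δxᵢ)² to (δS)²:
  (2·δq)² = 0.00778;  (2·δd)² = 3.08
δS = √(3.08) = 1.76
S = 23.34, so δS/S = 1.76/23.34 = 0.0752.

7.52%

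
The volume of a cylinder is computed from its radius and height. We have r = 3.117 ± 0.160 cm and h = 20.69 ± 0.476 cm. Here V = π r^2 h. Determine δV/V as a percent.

10.5%

Relative error in a monomial: (δV/V)² = Σ (nᵢ · δxᵢ/xᵢ)².
  (2·δr/r)² = (2×0.0513)² = 0.0105;  (1·δh/h)² = (1×0.0230)² = 0.000529
δV/V = √(0.0111) = 0.105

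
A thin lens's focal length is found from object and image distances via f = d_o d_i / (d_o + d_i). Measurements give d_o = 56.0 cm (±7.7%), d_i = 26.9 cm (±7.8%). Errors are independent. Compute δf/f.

∂f/∂d_o = (d_i/(d_o+d_i))² = 0.105;  ∂f/∂d_i = (d_o/(d_o+d_i))² = 0.456
δf = √((∂f/∂d_o · δd_o)² + (∂f/∂d_i · δd_i)²) = √(0.206 + 0.917) = 1.06 cm
f = 18.2 cm, so δf/f = 1.06/18.2 = 0.0583.

0.0583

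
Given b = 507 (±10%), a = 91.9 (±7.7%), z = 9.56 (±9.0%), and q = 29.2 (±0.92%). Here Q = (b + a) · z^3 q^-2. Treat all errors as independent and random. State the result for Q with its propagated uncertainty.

614 ± 174

Let u = b + a = 599. δu = √(δb² + δa²) = √(2570 + 50.1) = 51.2, so δu/u = 0.0855.
Q is then a monomial in u, z, q:
δQ/Q = √((δu/u)² + (3·δz/z)² + (-2·δq/q)²) = √(0.00731 + 0.0729 + 0.000339) = 0.284
Q = 614, so δQ = 0.284 × 614 = 174.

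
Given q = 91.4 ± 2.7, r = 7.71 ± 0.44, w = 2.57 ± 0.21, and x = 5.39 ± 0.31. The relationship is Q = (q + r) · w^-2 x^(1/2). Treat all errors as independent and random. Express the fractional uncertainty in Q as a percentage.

16.8%

Let u = q + r = 99.1. δu = √(δq² + δr²) = √(7.29 + 0.194) = 2.74, so δu/u = 0.0276.
Q is then a monomial in u, w, x:
δQ/Q = √((δu/u)² + (-2·δw/w)² + (½·δx/x)²) = √(0.000762 + 0.0267 + 0.000827) = 0.168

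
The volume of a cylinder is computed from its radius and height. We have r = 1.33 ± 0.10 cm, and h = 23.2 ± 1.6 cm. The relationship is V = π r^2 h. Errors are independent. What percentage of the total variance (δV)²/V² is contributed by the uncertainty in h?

(δV/V)² = (2·δr/r)² + (1·δh/h)²
  r term: (2×0.0752)² = 0.0226
  h term: (1×0.0690)² = 0.00476
Total = 0.0274. Share from h = 0.00476/0.0274 = 0.174.

17.4%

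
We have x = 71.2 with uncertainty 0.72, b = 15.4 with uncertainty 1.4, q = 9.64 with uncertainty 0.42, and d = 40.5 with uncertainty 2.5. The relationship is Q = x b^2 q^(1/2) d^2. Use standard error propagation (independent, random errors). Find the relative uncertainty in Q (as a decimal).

0.221

Each factor contributes (exponent × relative error)² to (δQ/Q)²:
  (1·δx/x)² = (1×0.0101)² = 0.000102;  (2·δb/b)² = (2×0.0909)² = 0.0331;  (½·δq/q)² = (0.5×0.0436)² = 0.000475;  (2·δd/d)² = (2×0.0617)² = 0.0152
δQ/Q = √(0.0489) = 0.221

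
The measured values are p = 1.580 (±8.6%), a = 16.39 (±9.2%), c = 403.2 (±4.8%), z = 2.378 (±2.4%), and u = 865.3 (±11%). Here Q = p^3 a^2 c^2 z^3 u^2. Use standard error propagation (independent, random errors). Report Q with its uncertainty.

(1.734 ± 0.701) × 10^15

Q is a product of powers, so relative uncertainties combine in quadrature:
  (3·δp/p)² = (3×0.0860)² = 0.0666;  (2·δa/a)² = (2×0.0920)² = 0.0339;  (2·δc/c)² = (2×0.0480)² = 0.00922;  (3·δz/z)² = (3×0.0240)² = 0.00518;  (2·δu/u)² = (2×0.110)² = 0.0484
δQ/Q = √(0.163) = 0.404
Q = 1.734e+15, so δQ = 0.404 × 1.734e+15 = 7.01e+14.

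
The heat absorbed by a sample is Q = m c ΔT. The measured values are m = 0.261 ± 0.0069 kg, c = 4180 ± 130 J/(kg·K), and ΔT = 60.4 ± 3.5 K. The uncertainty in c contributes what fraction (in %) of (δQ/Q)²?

19.3%

(δQ/Q)² = (1·δm/m)² + (1·δc/c)² + (1·δΔT/ΔT)²
  m term: (1×0.0264)² = 0.000699
  c term: (1×0.0311)² = 0.000967
  ΔT term: (1×0.0579)² = 0.00336
Total = 0.00502. Share from c = 0.000967/0.00502 = 0.193.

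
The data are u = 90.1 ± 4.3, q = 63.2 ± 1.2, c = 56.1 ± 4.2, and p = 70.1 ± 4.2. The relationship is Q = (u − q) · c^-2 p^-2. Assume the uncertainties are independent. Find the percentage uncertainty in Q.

25.4%

Let w = u − q = 26.9. δw = √(δu² + δq²) = √(18.5 + 1.44) = 4.46, so δw/w = 0.166.
Q is then a monomial in w, c, p:
δQ/Q = √((δw/w)² + (-2·δc/c)² + (-2·δp/p)²) = √(0.0275 + 0.0224 + 0.0144) = 0.254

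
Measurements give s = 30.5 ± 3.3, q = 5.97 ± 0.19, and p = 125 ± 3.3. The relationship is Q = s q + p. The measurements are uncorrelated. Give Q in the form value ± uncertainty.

Let w = s·q = 182. δw/w = √((1·δs/s)² + (1·δq/q)²) = √(0.0117 + 0.00101) = 0.113, so δw = 20.5.
Q = w + p: δQ = √(δw² + δp²) = √(422 + 10.9) = 20.8
Q = 307.

307 ± 20.8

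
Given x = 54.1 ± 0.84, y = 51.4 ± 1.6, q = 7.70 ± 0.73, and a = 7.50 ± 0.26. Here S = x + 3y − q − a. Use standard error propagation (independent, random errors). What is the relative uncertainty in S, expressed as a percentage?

S is a linear combination, so absolute uncertainties add in quadrature:
  (δx)² = 0.706;  (3·δy)² = 23.0;  (δq)² = 0.533;  (δa)² = 0.0676
δS = √(24.3) = 4.93
S = 193, so δS/S = 4.93/193 = 0.0256.

2.56%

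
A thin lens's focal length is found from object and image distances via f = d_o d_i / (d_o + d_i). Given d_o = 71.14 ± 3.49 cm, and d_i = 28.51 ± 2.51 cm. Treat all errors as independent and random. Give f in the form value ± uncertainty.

20.35 ± 1.31 cm

∂f/∂d_o = (d_i/(d_o+d_i))² = 0.0819;  ∂f/∂d_i = (d_o/(d_o+d_i))² = 0.510
δf = √((∂f/∂d_o · δd_o)² + (∂f/∂d_i · δd_i)²) = √(0.0816 + 1.64) = 1.31 cm
f = 20.35 cm.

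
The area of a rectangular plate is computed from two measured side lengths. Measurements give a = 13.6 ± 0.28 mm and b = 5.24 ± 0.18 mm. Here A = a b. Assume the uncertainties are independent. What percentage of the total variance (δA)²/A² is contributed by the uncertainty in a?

26.4%

(δA/A)² = (1·δa/a)² + (1·δb/b)²
  a term: (1×0.0206)² = 0.000424
  b term: (1×0.0344)² = 0.00118
Total = 0.00160. Share from a = 0.000424/0.00160 = 0.264.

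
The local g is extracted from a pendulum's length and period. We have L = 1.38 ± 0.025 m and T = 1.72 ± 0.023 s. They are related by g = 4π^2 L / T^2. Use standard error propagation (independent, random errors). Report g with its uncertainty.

Products/powers → add relative errors in quadrature, weighted by exponent:
  (1·δL/L)² = (1×0.0181)² = 0.000328;  (-2·δT/T)² = (-2×0.0134)² = 0.000715
δg/g = √(0.00104) = 0.0323
g = 18.4 m/s^2, so δg = 0.0323 × 18.4 = 0.595 m/s^2.

18.4 ± 0.595 m/s^2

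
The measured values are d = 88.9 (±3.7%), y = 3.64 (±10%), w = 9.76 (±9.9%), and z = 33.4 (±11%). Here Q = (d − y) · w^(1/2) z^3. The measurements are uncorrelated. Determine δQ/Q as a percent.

33.6%

Let u = d − y = 85.3. δu = √(δd² + δy²) = √(10.8 + 0.132) = 3.31, so δu/u = 0.0388.
Q is then a monomial in u, w, z:
δQ/Q = √((δu/u)² + (½·δw/w)² + (3·δz/z)²) = √(0.00151 + 0.00245 + 0.109) = 0.336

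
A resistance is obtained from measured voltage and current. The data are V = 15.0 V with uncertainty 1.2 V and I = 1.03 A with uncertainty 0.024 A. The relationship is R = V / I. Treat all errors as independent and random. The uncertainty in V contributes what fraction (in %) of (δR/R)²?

92.2%

(δR/R)² = (1·δV/V)² + (-1·δI/I)²
  V term: (1×0.0800)² = 0.00640
  I term: (-1×0.0233)² = 0.000543
Total = 0.00694. Share from V = 0.00640/0.00694 = 0.922.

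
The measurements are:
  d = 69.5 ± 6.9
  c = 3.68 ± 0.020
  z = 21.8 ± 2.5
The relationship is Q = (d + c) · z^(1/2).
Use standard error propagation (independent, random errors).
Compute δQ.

Let u = d + c = 73.2. δu = √(δd² + δc²) = √(47.6 + 0.000400) = 6.90, so δu/u = 0.0943.
Q is then a monomial in u, z:
δQ/Q = √((δu/u)² + (½·δz/z)²) = √(0.00889 + 0.00329) = 0.110
Q = 342, so δQ = 0.110 × 342 = 37.7.

37.7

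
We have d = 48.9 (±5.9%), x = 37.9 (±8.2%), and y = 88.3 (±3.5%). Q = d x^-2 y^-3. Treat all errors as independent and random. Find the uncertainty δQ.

For a monomial Q ∝ d, x^-2, y^-3, fractional errors add in quadrature:
  (1·δd/d)² = (1×0.0590)² = 0.00348;  (-2·δx/x)² = (-2×0.0820)² = 0.0269;  (-3·δy/y)² = (-3×0.0350)² = 0.0110
δQ/Q = √(0.0414) = 0.203
Q = 4.94e-08, so δQ = 0.203 × 4.94e-08 = 1.01e-08.

1.01e-08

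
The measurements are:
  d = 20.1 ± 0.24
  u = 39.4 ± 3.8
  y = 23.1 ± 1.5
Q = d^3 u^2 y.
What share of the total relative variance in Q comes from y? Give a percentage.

(δQ/Q)² = (3·δd/d)² + (2·δu/u)² + (1·δy/y)²
  d term: (3×0.0119)² = 0.00128
  u term: (2×0.0964)² = 0.0372
  y term: (1×0.0649)² = 0.00422
Total = 0.0427. Share from y = 0.00422/0.0427 = 0.0987.

9.87%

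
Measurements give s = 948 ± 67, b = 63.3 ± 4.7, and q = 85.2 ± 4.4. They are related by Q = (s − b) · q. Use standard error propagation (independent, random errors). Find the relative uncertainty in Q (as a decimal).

Let u = s − b = 885. δu = √(δs² + δb²) = √(4490 + 22.1) = 67.2, so δu/u = 0.0759.
Q is then a monomial in u, q:
δQ/Q = √((δu/u)² + (1·δq/q)²) = √(0.00576 + 0.00267) = 0.0918

0.0918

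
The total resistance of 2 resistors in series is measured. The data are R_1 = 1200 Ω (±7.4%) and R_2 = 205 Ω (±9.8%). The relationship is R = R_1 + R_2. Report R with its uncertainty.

1400 ± 91.0 Ω

Each term contributes (cᵢ δxᵢ)² to (δR)²:
  (δR_1)² = 7890;  (δR_2)² = 404
δR = √(8290) = 91.0 Ω
R = 1400 Ω.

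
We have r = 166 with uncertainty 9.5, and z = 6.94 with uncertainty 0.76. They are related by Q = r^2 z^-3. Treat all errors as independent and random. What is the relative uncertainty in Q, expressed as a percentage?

Relative error in a monomial: (δQ/Q)² = Σ (nᵢ · δxᵢ/xᵢ)².
  (2·δr/r)² = (2×0.0572)² = 0.0131;  (-3·δz/z)² = (-3×0.110)² = 0.108
δQ/Q = √(0.121) = 0.348

34.8%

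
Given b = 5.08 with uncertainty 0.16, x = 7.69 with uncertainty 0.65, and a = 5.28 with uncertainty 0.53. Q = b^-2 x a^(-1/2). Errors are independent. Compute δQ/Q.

0.117

For a monomial Q ∝ b^-2, x, a^(-1/2), fractional errors add in quadrature:
  (-2·δb/b)² = (-2×0.0315)² = 0.00397;  (1·δx/x)² = (1×0.0845)² = 0.00714;  (−½·δa/a)² = (-0.5×0.100)² = 0.00252
δQ/Q = √(0.0136) = 0.117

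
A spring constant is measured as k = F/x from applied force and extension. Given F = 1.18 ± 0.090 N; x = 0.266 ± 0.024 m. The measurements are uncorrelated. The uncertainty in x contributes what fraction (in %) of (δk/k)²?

(δk/k)² = (1·δF/F)² + (-1·δx/x)²
  F term: (1×0.0763)² = 0.00582
  x term: (-1×0.0902)² = 0.00814
Total = 0.0140. Share from x = 0.00814/0.0140 = 0.583.

58.3%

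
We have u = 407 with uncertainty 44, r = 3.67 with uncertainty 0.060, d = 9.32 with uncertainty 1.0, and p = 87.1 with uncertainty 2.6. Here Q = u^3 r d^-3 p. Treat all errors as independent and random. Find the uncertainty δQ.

1.22e+07

For a monomial Q ∝ u^3, r, d^-3, p, fractional errors add in quadrature:
  (3·δu/u)² = (3×0.108)² = 0.105;  (1·δr/r)² = (1×0.0163)² = 0.000267;  (-3·δd/d)² = (-3×0.107)² = 0.104;  (1·δp/p)² = (1×0.0299)² = 0.000891
δQ/Q = √(0.210) = 0.458
Q = 2.66e+07, so δQ = 0.458 × 2.66e+07 = 1.22e+07.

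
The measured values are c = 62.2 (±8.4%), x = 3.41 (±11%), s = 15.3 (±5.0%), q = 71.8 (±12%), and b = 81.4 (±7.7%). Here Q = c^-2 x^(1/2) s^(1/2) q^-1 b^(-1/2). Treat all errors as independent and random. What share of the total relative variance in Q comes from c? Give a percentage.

(δQ/Q)² = (-2·δc/c)² + (½·δx/x)² + (½·δs/s)² + (-1·δq/q)² + (−½·δb/b)²
  c term: (-2×0.0840)² = 0.0282
  x term: (0.5×0.110)² = 0.00303
  s term: (0.5×0.0500)² = 0.000625
  q term: (-1×0.120)² = 0.0144
  b term: (-0.5×0.0770)² = 0.00148
Total = 0.0478. Share from c = 0.0282/0.0478 = 0.591.

59.1%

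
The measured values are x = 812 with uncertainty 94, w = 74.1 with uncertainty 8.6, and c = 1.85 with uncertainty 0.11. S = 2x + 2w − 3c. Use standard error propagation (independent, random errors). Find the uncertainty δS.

189

S is a linear combination, so absolute uncertainties add in quadrature:
  (2·δx)² = 35300;  (2·δw)² = 296;  (3·δc)² = 0.109
δS = √(35600) = 189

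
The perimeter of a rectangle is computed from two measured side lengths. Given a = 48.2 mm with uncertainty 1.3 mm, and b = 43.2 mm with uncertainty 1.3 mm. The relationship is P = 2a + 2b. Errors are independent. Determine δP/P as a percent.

Absolute uncertainties add in quadrature for a linear combination:
  (2·δa)² = 6.76;  (2·δb)² = 6.76
δP = √(13.5) = 3.68 mm
P = 183 mm, so δP/P = 3.68/183 = 0.0201.

2.01%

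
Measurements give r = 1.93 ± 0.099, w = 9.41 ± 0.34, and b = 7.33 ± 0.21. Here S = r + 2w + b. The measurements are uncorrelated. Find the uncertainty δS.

Each term contributes (cᵢ δxᵢ)² to (δS)²:
  (δr)² = 0.00980;  (2·δw)² = 0.462;  (δb)² = 0.0441
δS = √(0.516) = 0.719

0.719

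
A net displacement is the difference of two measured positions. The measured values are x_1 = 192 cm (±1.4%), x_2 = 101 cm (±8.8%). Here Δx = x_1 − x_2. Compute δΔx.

Each term contributes (cᵢ δxᵢ)² to (δΔx)²:
  (δx_1)² = 7.23;  (δx_2)² = 79.0
δΔx = √(86.2) = 9.29 cm

9.29 cm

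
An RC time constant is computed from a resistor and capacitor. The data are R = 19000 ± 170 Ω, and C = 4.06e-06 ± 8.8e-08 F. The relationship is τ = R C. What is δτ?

0.00181 s

Each factor contributes (exponent × relative error)² to (δτ/τ)²:
  (1·δR/R)² = (1×0.00895)² = 8.01e-05;  (1·δC/C)² = (1×0.0217)² = 0.000470
δτ/τ = √(0.000550) = 0.0234
τ = 0.0771 s, so δτ = 0.0234 × 0.0771 = 0.00181 s.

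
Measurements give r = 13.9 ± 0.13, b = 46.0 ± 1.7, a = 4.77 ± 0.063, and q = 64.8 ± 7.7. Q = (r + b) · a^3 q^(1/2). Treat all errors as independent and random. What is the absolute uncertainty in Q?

4020

Let u = r + b = 59.9. δu = √(δr² + δb²) = √(0.0169 + 2.89) = 1.70, so δu/u = 0.0285.
Q is then a monomial in u, a, q:
δQ/Q = √((δu/u)² + (3·δa/a)² + (½·δq/q)²) = √(0.000810 + 0.00157 + 0.00353) = 0.0769
Q = 52300, so δQ = 0.0769 × 52300 = 4020.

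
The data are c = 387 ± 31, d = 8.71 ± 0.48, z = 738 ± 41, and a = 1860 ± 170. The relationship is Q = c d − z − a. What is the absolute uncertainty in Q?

371

Let p = c·d = 3370. δp/p = √((1·δc/c)² + (1·δd/d)²) = √(0.00642 + 0.00304) = 0.0972, so δp = 328.
Q = p − z − a: δQ = √(δp² + δz² + δa²) = √(1.07e+05 + 1680 + 28900) = 371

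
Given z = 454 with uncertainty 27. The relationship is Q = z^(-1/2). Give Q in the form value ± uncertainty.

0.0469 ± 0.00140

For a monomial Q ∝ z^(-1/2), fractional errors add in quadrature:
  (−½·δz/z)² = (-0.5×0.0595)² = 0.000884
δQ/Q = √(0.000884) = 0.0297
Q = 0.0469, so δQ = 0.0297 × 0.0469 = 0.00140.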